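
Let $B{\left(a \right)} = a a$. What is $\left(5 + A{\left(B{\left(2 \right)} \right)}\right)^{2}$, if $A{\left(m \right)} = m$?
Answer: $81$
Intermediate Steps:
$B{\left(a \right)} = a^{2}$
$\left(5 + A{\left(B{\left(2 \right)} \right)}\right)^{2} = \left(5 + 2^{2}\right)^{2} = \left(5 + 4\right)^{2} = 9^{2} = 81$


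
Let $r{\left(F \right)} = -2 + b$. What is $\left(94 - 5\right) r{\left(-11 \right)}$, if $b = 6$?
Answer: $356$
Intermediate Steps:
$r{\left(F \right)} = 4$ ($r{\left(F \right)} = -2 + 6 = 4$)
$\left(94 - 5\right) r{\left(-11 \right)} = \left(94 - 5\right) 4 = 89 \cdot 4 = 356$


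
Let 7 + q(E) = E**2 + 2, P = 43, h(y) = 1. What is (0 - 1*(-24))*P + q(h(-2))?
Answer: 1028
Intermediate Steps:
q(E) = -5 + E**2 (q(E) = -7 + (E**2 + 2) = -7 + (2 + E**2) = -5 + E**2)
(0 - 1*(-24))*P + q(h(-2)) = (0 - 1*(-24))*43 + (-5 + 1**2) = (0 + 24)*43 + (-5 + 1) = 24*43 - 4 = 1032 - 4 = 1028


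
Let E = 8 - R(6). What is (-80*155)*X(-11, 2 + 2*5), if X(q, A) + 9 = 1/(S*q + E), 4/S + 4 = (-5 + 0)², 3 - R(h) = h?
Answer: 20608800/187 ≈ 1.1021e+5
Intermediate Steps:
R(h) = 3 - h
S = 4/21 (S = 4/(-4 + (-5 + 0)²) = 4/(-4 + (-5)²) = 4/(-4 + 25) = 4/21 ≈ 0.19048)
E = 11 (E = 8 - (3 - 1*6) = 8 - (3 - 6) = 8 - 1*(-3) = 8 + 3 = 11)
X(q, A) = -9 + 1/(11 + 4*q/21) (X(q, A) = -9 + 1/(4*q/21 + 11) = -9 + 1/(11 + 4*q/21))
(-80*155)*X(-11, 2 + 2*5) = (-80*155)*(6*(-343 - 6*(-11))/(231 + 4*(-11))) = -74400*(-343 + 66)/(231 - 44) = -74400*(-277)/187 = -12400*(-1662/187) = 20608800/187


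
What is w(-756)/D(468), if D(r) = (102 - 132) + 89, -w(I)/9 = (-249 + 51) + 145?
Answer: 477/59 ≈ 8.0847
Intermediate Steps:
w(I) = 477 (w(I) = -9*((-249 + 51) + 145) = -9*(-198 + 145) = -9*(-53) = 477)
D(r) = 59 (D(r) = -30 + 89 = 59)
w(-756)/D(468) = 477/59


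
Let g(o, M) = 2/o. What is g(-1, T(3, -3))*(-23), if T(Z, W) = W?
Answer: 46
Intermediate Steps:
g(-1, T(3, -3))*(-23) = (2/(-1))*(-23) = (2*(-1))*(-23) = -2*(-23) = 46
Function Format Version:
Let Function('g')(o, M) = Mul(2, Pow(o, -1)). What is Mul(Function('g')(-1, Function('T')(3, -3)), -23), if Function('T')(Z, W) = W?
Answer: 46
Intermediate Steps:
Mul(Function('g')(-1, Function('T')(3, -3)), -23) = Mul(Mul(2, Pow(-1, -1)), -23) = Mul(Mul(2, -1), -23) = Mul(-2, -23) = 46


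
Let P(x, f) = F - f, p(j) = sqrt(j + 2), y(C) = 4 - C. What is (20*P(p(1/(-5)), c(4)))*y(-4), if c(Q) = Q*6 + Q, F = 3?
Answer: -4000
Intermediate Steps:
p(j) = sqrt(2 + j)
c(Q) = 7*Q (c(Q) = 6*Q + Q = 7*Q)
P(x, f) = 3 - f
(20*P(p(1/(-5)), c(4)))*y(-4) = (20*(3 - 7*4))*(4 - 1*(-4)) = (20*(3 - 1*28))*(4 + 4) = (20*(3 - 28))*8 = (20*(-25))*8 = -500*8 = -4000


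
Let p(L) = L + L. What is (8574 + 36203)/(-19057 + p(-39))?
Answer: -44777/19135 ≈ -2.3401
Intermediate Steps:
p(L) = 2*L
(8574 + 36203)/(-19057 + p(-39)) = (8574 + 36203)/(-19057 + 2*(-39)) = 44777/(-19057 - 78) = 44777/(-19135) = 44777*(-1/19135) = -44777/19135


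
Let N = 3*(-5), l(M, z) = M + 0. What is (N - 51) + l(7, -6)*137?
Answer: 893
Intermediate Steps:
l(M, z) = M
N = -15
(N - 51) + l(7, -6)*137 = (-15 - 51) + 7*137 = -66 + 959 = 893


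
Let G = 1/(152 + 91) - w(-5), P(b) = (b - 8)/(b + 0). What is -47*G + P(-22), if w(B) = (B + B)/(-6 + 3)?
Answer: 421898/2673 ≈ 157.84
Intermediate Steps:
w(B) = -2*B/3 (w(B) = (2*B)/(-3) = (2*B)*(-⅓) = -2*B/3)
P(b) = (-8 + b)/b
G = -809/243 (G = 1/(152 + 91) - (-2)*(-5)/3 = 1/243 - 1*10/3 = 1/243 - 10/3 = -809/243 ≈ -3.3292)
-47*G + P(-22) = -47*(-809/243) + (-8 - 22)/(-22) = 38023/243 - 1/22*(-30) = 38023/243 + 15/11 = 421898/2673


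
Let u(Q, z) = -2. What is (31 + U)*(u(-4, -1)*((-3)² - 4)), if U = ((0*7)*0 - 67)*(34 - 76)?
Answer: -28450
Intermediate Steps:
U = 2814 (U = (0*0 - 67)*(-42) = (0 - 67)*(-42) = -67*(-42) = 2814)
(31 + U)*(u(-4, -1)*((-3)² - 4)) = (31 + 2814)*(-2*((-3)² - 4)) = 2845*(-2*(9 - 4)) = 2845*(-2*5) = 2845*(-10) = -28450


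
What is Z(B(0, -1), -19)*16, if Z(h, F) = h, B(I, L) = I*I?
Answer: 0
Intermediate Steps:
B(I, L) = I²
Z(B(0, -1), -19)*16 = 0²*16 = 0*16 = 0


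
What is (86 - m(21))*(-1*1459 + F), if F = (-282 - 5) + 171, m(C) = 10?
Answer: -119700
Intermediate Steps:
F = -116 (F = -287 + 171 = -116)
(86 - m(21))*(-1*1459 + F) = (86 - 1*10)*(-1*1459 - 116) = (86 - 10)*(-1459 - 116) = 76*(-1575) = -119700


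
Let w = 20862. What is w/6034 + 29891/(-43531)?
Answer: 844294/304717 ≈ 2.7707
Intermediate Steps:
w/6034 + 29891/(-43531) = 20862/6034 + 29891/(-43531) = 20862*(1/6034) + 29891*(-1/43531) = 10431/3017 - 29891/43531 = 844294/304717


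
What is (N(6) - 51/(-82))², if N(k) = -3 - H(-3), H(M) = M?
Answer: 2601/6724 ≈ 0.38682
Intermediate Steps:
N(k) = 0 (N(k) = -3 - 1*(-3) = -3 + 3 = 0)
(N(6) - 51/(-82))² = (0 - 51/(-82))² = (0 - 51*(-1/82))² = (0 + 51/82)² = (51/82)² = 2601/6724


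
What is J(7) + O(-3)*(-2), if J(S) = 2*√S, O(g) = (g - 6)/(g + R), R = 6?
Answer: 6 + 2*√7 ≈ 11.292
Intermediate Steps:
O(g) = (-6 + g)/(6 + g) (O(g) = (g - 6)/(g + 6) = (-6 + g)/(6 + g))
J(7) + O(-3)*(-2) = 2*√7 + ((-6 - 3)/(6 - 3))*(-2) = 2*√7 + (-9/3)*(-2) = 2*√7 + ((⅓)*(-9))*(-2) = 2*√7 - 3*(-2) = 2*√7 + 6 = 6 + 2*√7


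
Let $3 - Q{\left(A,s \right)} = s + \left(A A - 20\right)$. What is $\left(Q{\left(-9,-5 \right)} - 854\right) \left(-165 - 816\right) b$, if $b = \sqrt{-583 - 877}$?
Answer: $1779534 i \sqrt{365} \approx 3.3998 \cdot 10^{7} i$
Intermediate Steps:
$b = 2 i \sqrt{365}$ ($b = \sqrt{-1460} = 2 i \sqrt{365} \approx 38.21 i$)
$Q{\left(A,s \right)} = 23 - s - A^{2}$ ($Q{\left(A,s \right)} = 3 - \left(s + \left(A A - 20\right)\right) = 3 - \left(s + \left(A^{2} - 20\right)\right) = 3 - \left(s + \left(-20 + A^{2}\right)\right) = 3 - \left(-20 + s + A^{2}\right) = 23 - s - A^{2}$)
$\left(Q{\left(-9,-5 \right)} - 854\right) \left(-165 - 816\right) b = \left(\left(23 - -5 - \left(-9\right)^{2}\right) - 854\right) \left(-165 - 816\right) 2 i \sqrt{365} = \left(\left(23 + 5 - 81\right) - 854\right) \left(-981\right) 2 i \sqrt{365} = \left(-53 - 854\right) \left(-981\right) 2 i \sqrt{365} = \left(-907\right) \left(-981\right) 2 i \sqrt{365} = 889767 \cdot 2 i \sqrt{365} = 1779534 i \sqrt{365}$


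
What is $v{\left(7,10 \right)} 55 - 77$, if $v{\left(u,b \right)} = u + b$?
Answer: $858$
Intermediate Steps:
$v{\left(u,b \right)} = b + u$
$v{\left(7,10 \right)} 55 - 77 = \left(10 + 7\right) 55 - 77 = 17 \cdot 55 - 77 = 935 - 77 = 858$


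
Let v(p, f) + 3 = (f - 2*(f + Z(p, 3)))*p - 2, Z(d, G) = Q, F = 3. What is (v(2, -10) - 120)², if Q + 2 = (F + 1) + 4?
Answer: 16641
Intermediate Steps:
Q = 6 (Q = -2 + ((3 + 1) + 4) = -2 + (4 + 4) = -2 + 8 = 6)
Z(d, G) = 6
v(p, f) = -5 + p*(-12 - f) (v(p, f) = -3 + ((f - 2*(f + 6))*p - 2) = -3 + ((f - 2*(6 + f))*p - 2) = -3 + ((f + (-12 - 2*f))*p - 2) = -3 + ((-12 - f)*p - 2) = -3 + (p*(-12 - f) - 2) = -3 + (-2 + p*(-12 - f)) = -5 + p*(-12 - f))
(v(2, -10) - 120)² = ((-5 - 12*2 - 1*(-10)*2) - 120)² = ((-5 - 24 + 20) - 120)² = (-9 - 120)² = (-129)² = 16641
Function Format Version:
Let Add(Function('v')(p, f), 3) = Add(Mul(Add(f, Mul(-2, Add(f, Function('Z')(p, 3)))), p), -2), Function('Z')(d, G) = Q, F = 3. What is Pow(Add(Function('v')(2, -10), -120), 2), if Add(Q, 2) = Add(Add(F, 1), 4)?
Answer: 16641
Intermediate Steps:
Q = 6 (Q = Add(-2, Add(Add(3, 1), 4)) = Add(-2, Add(4, 4)) = Add(-2, 8) = 6)
Function('Z')(d, G) = 6
Function('v')(p, f) = Add(-5, Mul(p, Add(-12, Mul(-1, f)))) (Function('v')(p, f) = Add(-3, Add(Mul(Add(f, Mul(-2, Add(f, 6))), p), -2)) = Add(-3, Add(Mul(Add(f, Mul(-2, Add(6, f))), p), -2)) = Add(-3, Add(Mul(Add(f, Add(-12, Mul(-2, f))), p), -2)) = Add(-3, Add(Mul(Add(-12, Mul(-1, f)), p), -2)) = Add(-3, Add(Mul(p, Add(-12, Mul(-1, f))), -2)) = Add(-3, Add(-2, Mul(p, Add(-12, Mul(-1, f))))) = Add(-5, Mul(p, Add(-12, Mul(-1, f)))))
Pow(Add(Function('v')(2, -10), -120), 2) = Pow(Add(Add(-5, Mul(-12, 2), Mul(-1, -10, 2)), -120), 2) = Pow(Add(Add(-5, -24, 20), -120), 2) = Pow(Add(-9, -120), 2) = Pow(-129, 2) = 16641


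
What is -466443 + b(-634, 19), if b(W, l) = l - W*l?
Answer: -454378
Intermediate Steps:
b(W, l) = l - W*l
-466443 + b(-634, 19) = -466443 + 19*(1 - 1*(-634)) = -466443 + 19*(1 + 634) = -466443 + 19*635 = -466443 + 12065 = -454378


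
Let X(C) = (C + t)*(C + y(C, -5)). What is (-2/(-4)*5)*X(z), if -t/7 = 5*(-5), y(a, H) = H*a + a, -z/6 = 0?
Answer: 0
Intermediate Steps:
z = 0 (z = -6*0 = 0)
y(a, H) = a + H*a
t = 175 (t = -35*(-5) = -7*(-25) = 175)
X(C) = -3*C*(175 + C) (X(C) = (C + 175)*(C + C*(1 - 5)) = (175 + C)*(C + C*(-4)) = (175 + C)*(C - 4*C) = (175 + C)*(-3*C) = -3*C*(175 + C))
(-2/(-4)*5)*X(z) = (-2/(-4)*5)*(3*0*(-175 - 1*0)) = (-2*(-¼)*5)*(3*0*(-175 + 0)) = ((½)*5)*(3*0*(-175)) = (5/2)*0 = 0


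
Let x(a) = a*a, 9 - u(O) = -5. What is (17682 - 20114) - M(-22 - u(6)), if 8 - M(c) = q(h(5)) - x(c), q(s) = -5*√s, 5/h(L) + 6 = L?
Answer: -3736 - 5*I*√5 ≈ -3736.0 - 11.18*I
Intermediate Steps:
h(L) = 5/(-6 + L)
u(O) = 14 (u(O) = 9 - 1*(-5) = 9 + 5 = 14)
x(a) = a²
M(c) = 8 + c² + 5*I*√5 (M(c) = 8 - (-5*I*√5 - c²) = 8 - (-c² - 5*I*√5) = 8 + (c² + 5*I*√5) = 8 + c² + 5*I*√5)
(17682 - 20114) - M(-22 - u(6)) = (17682 - 20114) - (8 + (-22 - 1*14)² + 5*I*√5) = -2432 - (8 + (-22 - 14)² + 5*I*√5) = -2432 - (8 + (-36)² + 5*I*√5) = -2432 - (8 + 1296 + 5*I*√5) = -2432 - (1304 + 5*I*√5) = -2432 + (-1304 - 5*I*√5) = -3736 - 5*I*√5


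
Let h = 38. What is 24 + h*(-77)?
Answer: -2902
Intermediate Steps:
24 + h*(-77) = 24 + 38*(-77) = 24 - 2926 = -2902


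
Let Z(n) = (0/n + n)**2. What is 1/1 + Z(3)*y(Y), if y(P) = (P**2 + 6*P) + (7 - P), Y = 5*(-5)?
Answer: 4564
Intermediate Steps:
Y = -25
y(P) = 7 + P**2 + 5*P
Z(n) = n**2 (Z(n) = (0 + n)**2 = n**2)
1/1 + Z(3)*y(Y) = 1/1 + 3**2*(7 + (-25)**2 + 5*(-25)) = 1 + 9*(7 + 625 - 125) = 1 + 9*507 = 1 + 4563 = 4564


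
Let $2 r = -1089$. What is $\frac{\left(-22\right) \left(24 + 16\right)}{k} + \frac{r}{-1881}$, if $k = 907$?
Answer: $- \frac{23463}{34466} \approx -0.68076$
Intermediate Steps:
$r = - \frac{1089}{2}$ ($r = \frac{1}{2} \left(-1089\right) = - \frac{1089}{2} \approx -544.5$)
$\frac{\left(-22\right) \left(24 + 16\right)}{k} + \frac{r}{-1881} = \frac{\left(-22\right) \left(24 + 16\right)}{907} - \frac{1089}{2 \left(-1881\right)} = \left(-22\right) 40 \cdot \frac{1}{907} - - \frac{11}{38} = \left(-880\right) \frac{1}{907} + \frac{11}{38} = - \frac{880}{907} + \frac{11}{38} = - \frac{23463}{34466}$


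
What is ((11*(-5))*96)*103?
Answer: -543840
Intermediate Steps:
((11*(-5))*96)*103 = -55*96*103 = -5280*103 = -543840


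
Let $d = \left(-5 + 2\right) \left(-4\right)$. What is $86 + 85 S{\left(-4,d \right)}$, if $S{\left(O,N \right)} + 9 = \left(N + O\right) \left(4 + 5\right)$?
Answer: $5441$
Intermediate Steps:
$d = 12$ ($d = \left(-3\right) \left(-4\right) = 12$)
$S{\left(O,N \right)} = -9 + 9 N + 9 O$ ($S{\left(O,N \right)} = -9 + \left(N + O\right) \left(4 + 5\right) = -9 + \left(N + O\right) 9 = -9 + \left(9 N + 9 O\right) = -9 + 9 N + 9 O$)
$86 + 85 S{\left(-4,d \right)} = 86 + 85 \left(-9 + 9 \cdot 12 + 9 \left(-4\right)\right) = 86 + 85 \left(-9 + 108 - 36\right) = 86 + 85 \cdot 63 = 86 + 5355 = 5441$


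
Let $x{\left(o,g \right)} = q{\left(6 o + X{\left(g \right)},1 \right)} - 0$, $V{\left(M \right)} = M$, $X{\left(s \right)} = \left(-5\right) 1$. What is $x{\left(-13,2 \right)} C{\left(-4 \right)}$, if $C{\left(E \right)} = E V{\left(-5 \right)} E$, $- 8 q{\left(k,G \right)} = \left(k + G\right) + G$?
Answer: $-810$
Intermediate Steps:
$X{\left(s \right)} = -5$
$q{\left(k,G \right)} = - \frac{G}{4} - \frac{k}{8}$ ($q{\left(k,G \right)} = - \frac{\left(k + G\right) + G}{8} = - \frac{\left(G + k\right) + G}{8} = - \frac{k + 2 G}{8} = - \frac{G}{4} - \frac{k}{8}$)
$C{\left(E \right)} = - 5 E^{2}$ ($C{\left(E \right)} = E \left(-5\right) E = - 5 E E = - 5 E^{2}$)
$x{\left(o,g \right)} = \frac{3}{8} - \frac{3 o}{4}$ ($x{\left(o,g \right)} = \left(\left(- \frac{1}{4}\right) 1 - \frac{6 o - 5}{8}\right) - 0 = \left(- \frac{1}{4} - \frac{-5 + 6 o}{8}\right) + 0 = \left(- \frac{1}{4} - \left(- \frac{5}{8} + \frac{3 o}{4}\right)\right) + 0 = \left(\frac{3}{8} - \frac{3 o}{4}\right) + 0 = \frac{3}{8} - \frac{3 o}{4}$)
$x{\left(-13,2 \right)} C{\left(-4 \right)} = \left(\frac{3}{8} - - \frac{39}{4}\right) \left(- 5 \left(-4\right)^{2}\right) = \left(\frac{3}{8} + \frac{39}{4}\right) \left(\left(-5\right) 16\right) = \frac{81}{8} \left(-80\right) = -810$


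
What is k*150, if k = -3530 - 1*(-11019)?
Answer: 1123350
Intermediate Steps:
k = 7489 (k = -3530 + 11019 = 7489)
k*150 = 7489*150 = 1123350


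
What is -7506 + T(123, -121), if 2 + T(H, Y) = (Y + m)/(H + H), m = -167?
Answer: -307876/41 ≈ -7509.2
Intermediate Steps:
T(H, Y) = -2 + (-167 + Y)/(2*H) (T(H, Y) = -2 + (Y - 167)/(H + H) = -2 + (-167 + Y)/((2*H)) = -2 + (-167 + Y)*(1/(2*H)) = -2 + (-167 + Y)/(2*H))
-7506 + T(123, -121) = -7506 + (½)*(-167 - 121 - 4*123)/123 = -7506 + (½)*(1/123)*(-167 - 121 - 492) = -7506 + (½)*(1/123)*(-780) = -7506 - 130/41 = -307876/41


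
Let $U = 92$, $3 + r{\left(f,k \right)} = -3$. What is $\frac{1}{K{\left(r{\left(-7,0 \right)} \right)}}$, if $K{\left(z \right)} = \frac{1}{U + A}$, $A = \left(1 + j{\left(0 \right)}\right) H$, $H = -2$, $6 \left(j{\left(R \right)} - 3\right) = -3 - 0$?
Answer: $85$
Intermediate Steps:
$r{\left(f,k \right)} = -6$ ($r{\left(f,k \right)} = -3 - 3 = -6$)
$j{\left(R \right)} = \frac{5}{2}$ ($j{\left(R \right)} = 3 + \frac{-3 - 0}{6} = 3 + \frac{-3 + 0}{6} = 3 + \frac{1}{6} \left(-3\right) = 3 - \frac{1}{2} = \frac{5}{2}$)
$A = -7$ ($A = \left(1 + \frac{5}{2}\right) \left(-2\right) = \frac{7}{2} \left(-2\right) = -7$)
$K{\left(z \right)} = \frac{1}{85}$ ($K{\left(z \right)} = \frac{1}{92 - 7} = \frac{1}{85}$)
$\frac{1}{K{\left(r{\left(-7,0 \right)} \right)}} = \frac{1}{\frac{1}{85}} = 85$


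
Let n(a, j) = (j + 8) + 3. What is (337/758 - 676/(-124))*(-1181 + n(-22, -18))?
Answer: -82298106/11749 ≈ -7004.7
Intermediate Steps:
n(a, j) = 11 + j (n(a, j) = (8 + j) + 3 = 11 + j)
(337/758 - 676/(-124))*(-1181 + n(-22, -18)) = (337/758 - 676/(-124))*(-1181 + (11 - 18)) = (337*(1/758) - 676*(-1/124))*(-1181 - 7) = (337/758 + 169/31)*(-1188) = (138549/23498)*(-1188) = -82298106/11749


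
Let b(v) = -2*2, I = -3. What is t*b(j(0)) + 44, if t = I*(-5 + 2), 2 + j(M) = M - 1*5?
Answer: 8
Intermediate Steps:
j(M) = -7 + M (j(M) = -2 + (M - 1*5) = -2 + (M - 5) = -2 + (-5 + M) = -7 + M)
t = 9 (t = -3*(-5 + 2) = -3*(-3) = 9)
b(v) = -4
t*b(j(0)) + 44 = 9*(-4) + 44 = -36 + 44 = 8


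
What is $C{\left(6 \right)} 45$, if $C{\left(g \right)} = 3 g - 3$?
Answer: $675$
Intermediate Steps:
$C{\left(g \right)} = -3 + 3 g$
$C{\left(6 \right)} 45 = \left(-3 + 3 \cdot 6\right) 45 = \left(-3 + 18\right) 45 = 15 \cdot 45 = 675$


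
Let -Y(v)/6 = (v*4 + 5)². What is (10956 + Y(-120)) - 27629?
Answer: -1370423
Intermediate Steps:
Y(v) = -6*(5 + 4*v)² (Y(v) = -6*(v*4 + 5)² = -6*(4*v + 5)² = -6*(5 + 4*v)²)
(10956 + Y(-120)) - 27629 = (10956 - 6*(5 + 4*(-120))²) - 27629 = (10956 - 6*(5 - 480)²) - 27629 = (10956 - 6*(-475)²) - 27629 = (10956 - 6*225625) - 27629 = (10956 - 1353750) - 27629 = -1342794 - 27629 = -1370423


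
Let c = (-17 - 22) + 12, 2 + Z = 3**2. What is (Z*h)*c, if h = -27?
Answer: 5103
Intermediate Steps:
Z = 7 (Z = -2 + 3**2 = -2 + 9 = 7)
c = -27 (c = -39 + 12 = -27)
(Z*h)*c = (7*(-27))*(-27) = -189*(-27) = 5103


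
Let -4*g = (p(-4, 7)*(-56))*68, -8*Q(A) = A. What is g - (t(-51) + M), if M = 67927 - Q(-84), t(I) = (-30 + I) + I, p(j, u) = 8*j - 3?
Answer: -202209/2 ≈ -1.0110e+5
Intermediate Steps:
Q(A) = -A/8
p(j, u) = -3 + 8*j
t(I) = -30 + 2*I
g = -33320 (g = -(-3 + 8*(-4))*(-56)*68/4 = -(-3 - 32)*(-56)*68/4 = -(-35*(-56))*68/4 = -490*68 = -¼*133280 = -33320)
M = 135833/2 (M = 67927 - (-1)*(-84)/8 = 67927 - 1*21/2 = 67927 - 21/2 = 135833/2 ≈ 67917.)
g - (t(-51) + M) = -33320 - ((-30 + 2*(-51)) + 135833/2) = -33320 - ((-30 - 102) + 135833/2) = -33320 - (-132 + 135833/2) = -33320 - 1*135569/2 = -33320 - 135569/2 = -202209/2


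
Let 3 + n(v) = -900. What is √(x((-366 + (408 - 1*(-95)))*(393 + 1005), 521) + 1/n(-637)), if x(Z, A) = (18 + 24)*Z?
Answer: 5*√262369000509/903 ≈ 2836.2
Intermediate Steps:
x(Z, A) = 42*Z
n(v) = -903 (n(v) = -3 - 900 = -903)
√(x((-366 + (408 - 1*(-95)))*(393 + 1005), 521) + 1/n(-637)) = √(42*((-366 + (408 - 1*(-95)))*(393 + 1005)) + 1/(-903)) = √(42*((-366 + (408 + 95))*1398) - 1/903) = √(42*((-366 + 503)*1398) - 1/903) = √(42*(137*1398) - 1/903) = √(42*191526 - 1/903) = √(8044092 - 1/903) = √(7263815075/903) = 5*√262369000509/903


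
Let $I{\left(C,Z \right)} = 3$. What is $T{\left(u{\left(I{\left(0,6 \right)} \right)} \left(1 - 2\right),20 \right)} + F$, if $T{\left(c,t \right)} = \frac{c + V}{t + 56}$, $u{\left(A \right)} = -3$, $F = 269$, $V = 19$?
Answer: $\frac{10233}{38} \approx 269.29$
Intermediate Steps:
$T{\left(c,t \right)} = \frac{19 + c}{56 + t}$ ($T{\left(c,t \right)} = \frac{c + 19}{t + 56} = \frac{19 + c}{56 + t}$)
$T{\left(u{\left(I{\left(0,6 \right)} \right)} \left(1 - 2\right),20 \right)} + F = \frac{19 - 3 \left(1 - 2\right)}{56 + 20} + 269 = \frac{19 - -3}{76} + 269 = \frac{19 + 3}{76} + 269 = \frac{1}{76} \cdot 22 + 269 = \frac{11}{38} + 269 = \frac{10233}{38}$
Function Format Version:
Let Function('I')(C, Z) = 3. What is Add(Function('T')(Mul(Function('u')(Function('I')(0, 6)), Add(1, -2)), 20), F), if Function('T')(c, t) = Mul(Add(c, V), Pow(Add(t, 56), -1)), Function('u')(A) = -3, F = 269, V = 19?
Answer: Rational(10233, 38) ≈ 269.29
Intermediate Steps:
Function('T')(c, t) = Mul(Pow(Add(56, t), -1), Add(19, c)) (Function('T')(c, t) = Mul(Add(c, 19), Pow(Add(t, 56), -1)) = Mul(Add(19, c), Pow(Add(56, t), -1)) = Mul(Pow(Add(56, t), -1), Add(19, c)))
Add(Function('T')(Mul(Function('u')(Function('I')(0, 6)), Add(1, -2)), 20), F) = Add(Mul(Pow(Add(56, 20), -1), Add(19, Mul(-3, Add(1, -2)))), 269) = Add(Mul(Pow(76, -1), Add(19, Mul(-3, -1))), 269) = Add(Mul(Rational(1, 76), Add(19, 3)), 269) = Add(Mul(Rational(1, 76), 22), 269) = Add(Rational(11, 38), 269) = Rational(10233, 38)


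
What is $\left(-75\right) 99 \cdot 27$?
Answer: $-200475$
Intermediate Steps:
$\left(-75\right) 99 \cdot 27 = \left(-7425\right) 27 = -200475$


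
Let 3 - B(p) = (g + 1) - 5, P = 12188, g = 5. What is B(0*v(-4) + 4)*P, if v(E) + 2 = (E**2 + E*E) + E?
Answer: 24376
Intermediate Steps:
v(E) = -2 + E + 2*E**2 (v(E) = -2 + ((E**2 + E*E) + E) = -2 + ((E**2 + E**2) + E) = -2 + (2*E**2 + E) = -2 + (E + 2*E**2) = -2 + E + 2*E**2)
B(p) = 2 (B(p) = 3 - ((5 + 1) - 5) = 3 - (6 - 5) = 3 - 1*1 = 3 - 1 = 2)
B(0*v(-4) + 4)*P = 2*12188 = 24376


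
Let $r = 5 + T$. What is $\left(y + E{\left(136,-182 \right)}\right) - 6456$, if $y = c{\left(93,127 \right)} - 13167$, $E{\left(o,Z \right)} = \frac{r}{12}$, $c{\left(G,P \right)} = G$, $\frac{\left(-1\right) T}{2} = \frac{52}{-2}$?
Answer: $- \frac{78101}{4} \approx -19525.0$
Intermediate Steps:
$T = 52$ ($T = - 2 \frac{52}{-2} = - 2 \cdot 52 \left(- \frac{1}{2}\right) = \left(-2\right) \left(-26\right) = 52$)
$r = 57$ ($r = 5 + 52 = 57$)
$E{\left(o,Z \right)} = \frac{19}{4}$ ($E{\left(o,Z \right)} = \frac{57}{12} = 57 \cdot \frac{1}{12} = \frac{19}{4}$)
$y = -13074$ ($y = 93 - 13167 = -13074$)
$\left(y + E{\left(136,-182 \right)}\right) - 6456 = \left(-13074 + \frac{19}{4}\right) - 6456 = - \frac{52277}{4} - 6456 = - \frac{78101}{4}$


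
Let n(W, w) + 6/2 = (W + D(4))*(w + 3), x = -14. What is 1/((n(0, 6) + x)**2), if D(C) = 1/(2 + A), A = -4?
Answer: 4/1849 ≈ 0.0021633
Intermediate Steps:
D(C) = -1/2 (D(C) = 1/(2 - 4) = 1/(-2) = -1/2)
n(W, w) = -3 + (3 + w)*(-1/2 + W) (n(W, w) = -3 + (W - 1/2)*(w + 3) = -3 + (-1/2 + W)*(3 + w) = -3 + (3 + w)*(-1/2 + W))
1/((n(0, 6) + x)**2) = 1/(((-9/2 + 3*0 - 1/2*6 + 0*6) - 14)**2) = 1/(((-9/2 + 0 - 3 + 0) - 14)**2) = 1/((-15/2 - 14)**2) = 1/((-43/2)**2) = 1/(1849/4) = 4/1849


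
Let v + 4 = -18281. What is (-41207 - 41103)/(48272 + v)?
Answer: -82310/29987 ≈ -2.7449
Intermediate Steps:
v = -18285 (v = -4 - 18281 = -18285)
(-41207 - 41103)/(48272 + v) = (-41207 - 41103)/(48272 - 18285) = -82310/29987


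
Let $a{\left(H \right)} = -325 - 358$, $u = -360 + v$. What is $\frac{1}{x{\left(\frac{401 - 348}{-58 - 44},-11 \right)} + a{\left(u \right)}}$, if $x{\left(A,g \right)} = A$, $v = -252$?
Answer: $- \frac{102}{69719} \approx -0.001463$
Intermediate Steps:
$u = -612$ ($u = -360 - 252 = -612$)
$a{\left(H \right)} = -683$ ($a{\left(H \right)} = -325 - 358 = -683$)
$\frac{1}{x{\left(\frac{401 - 348}{-58 - 44},-11 \right)} + a{\left(u \right)}} = \frac{1}{\frac{401 - 348}{-58 - 44} - 683} = \frac{1}{\frac{53}{-102} - 683} = \frac{1}{53 \left(- \frac{1}{102}\right) - 683} = \frac{1}{- \frac{53}{102} - 683} = \frac{1}{- \frac{69719}{102}} = - \frac{102}{69719}$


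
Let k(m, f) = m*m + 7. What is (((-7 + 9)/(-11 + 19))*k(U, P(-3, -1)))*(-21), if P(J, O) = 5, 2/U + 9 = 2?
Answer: -1041/28 ≈ -37.179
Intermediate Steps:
U = -2/7 (U = 2/(-9 + 2) = 2/(-7) = 2*(-1/7) = -2/7 ≈ -0.28571)
k(m, f) = 7 + m**2 (k(m, f) = m**2 + 7 = 7 + m**2)
(((-7 + 9)/(-11 + 19))*k(U, P(-3, -1)))*(-21) = (((-7 + 9)/(-11 + 19))*(7 + (-2/7)**2))*(-21) = ((2/8)*(7 + 4/49))*(-21) = ((2*(1/8))*(347/49))*(-21) = ((1/4)*(347/49))*(-21) = (347/196)*(-21) = -1041/28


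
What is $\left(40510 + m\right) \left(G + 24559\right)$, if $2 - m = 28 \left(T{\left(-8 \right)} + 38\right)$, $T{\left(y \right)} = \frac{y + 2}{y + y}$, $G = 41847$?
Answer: $2618886625$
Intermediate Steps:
$T{\left(y \right)} = \frac{2 + y}{2 y}$
$m = - \frac{2145}{2}$ ($m = 2 - 28 \left(\frac{2 - 8}{2 \left(-8\right)} + 38\right) = 2 - 28 \left(\frac{1}{2} \left(- \frac{1}{8}\right) \left(-6\right) + 38\right) = 2 - 28 \left(\frac{3}{8} + 38\right) = 2 - 28 \cdot \frac{307}{8} = 2 - \frac{2149}{2} = - \frac{2145}{2} \approx -1072.5$)
$\left(40510 + m\right) \left(G + 24559\right) = \left(40510 - \frac{2145}{2}\right) \left(41847 + 24559\right) = \frac{78875}{2} \cdot 66406 = 2618886625$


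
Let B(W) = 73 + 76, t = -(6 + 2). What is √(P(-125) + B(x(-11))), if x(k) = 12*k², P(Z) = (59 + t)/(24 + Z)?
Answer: √1514798/101 ≈ 12.186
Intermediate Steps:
t = -8 (t = -1*8 = -8)
P(Z) = 51/(24 + Z) (P(Z) = (59 - 8)/(24 + Z) = 51/(24 + Z))
B(W) = 149
√(P(-125) + B(x(-11))) = √(51/(24 - 125) + 149) = √(51/(-101) + 149) = √(51*(-1/101) + 149) = √(-51/101 + 149) = √(14998/101) = √1514798/101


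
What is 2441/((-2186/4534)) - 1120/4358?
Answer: -12058646793/2381647 ≈ -5063.2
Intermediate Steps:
2441/((-2186/4534)) - 1120/4358 = 2441/((-2186*1/4534)) - 1120*1/4358 = 2441/(-1093/2267) - 560/2179 = 2441*(-2267/1093) - 560/2179 = -5533747/1093 - 560/2179 = -12058646793/2381647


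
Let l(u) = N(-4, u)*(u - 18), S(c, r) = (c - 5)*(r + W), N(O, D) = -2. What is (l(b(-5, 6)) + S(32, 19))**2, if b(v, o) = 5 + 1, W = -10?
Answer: 71289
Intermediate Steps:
S(c, r) = (-10 + r)*(-5 + c) (S(c, r) = (c - 5)*(r - 10) = (-5 + c)*(-10 + r) = (-10 + r)*(-5 + c))
b(v, o) = 6
l(u) = 36 - 2*u (l(u) = -2*(u - 18) = -2*(-18 + u) = 36 - 2*u)
(l(b(-5, 6)) + S(32, 19))**2 = ((36 - 2*6) + (50 - 10*32 - 5*19 + 32*19))**2 = ((36 - 12) + (50 - 320 - 95 + 608))**2 = (24 + 243)**2 = 267**2 = 71289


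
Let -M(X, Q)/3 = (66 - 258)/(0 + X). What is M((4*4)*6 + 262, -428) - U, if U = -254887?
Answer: 45625061/179 ≈ 2.5489e+5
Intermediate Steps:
M(X, Q) = 576/X (M(X, Q) = -3*(66 - 258)/(0 + X) = -(-576)/X = 576/X)
M((4*4)*6 + 262, -428) - U = 576/((4*4)*6 + 262) - 1*(-254887) = 576/(16*6 + 262) + 254887 = 576/(96 + 262) + 254887 = 576/358 + 254887 = 576*(1/358) + 254887 = 288/179 + 254887 = 45625061/179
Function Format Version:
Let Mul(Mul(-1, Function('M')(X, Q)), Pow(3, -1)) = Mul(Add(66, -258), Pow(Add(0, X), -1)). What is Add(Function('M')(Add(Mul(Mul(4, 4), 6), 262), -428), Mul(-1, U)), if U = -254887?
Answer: Rational(45625061, 179) ≈ 2.5489e+5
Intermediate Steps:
Function('M')(X, Q) = Mul(576, Pow(X, -1)) (Function('M')(X, Q) = Mul(-3, Mul(Add(66, -258), Pow(Add(0, X), -1))) = Mul(-3, Mul(-192, Pow(X, -1))) = Mul(576, Pow(X, -1)))
Add(Function('M')(Add(Mul(Mul(4, 4), 6), 262), -428), Mul(-1, U)) = Add(Mul(576, Pow(Add(Mul(Mul(4, 4), 6), 262), -1)), Mul(-1, -254887)) = Add(Mul(576, Pow(Add(Mul(16, 6), 262), -1)), 254887) = Add(Mul(576, Pow(Add(96, 262), -1)), 254887) = Add(Mul(576, Pow(358, -1)), 254887) = Add(Mul(576, Rational(1, 358)), 254887) = Add(Rational(288, 179), 254887) = Rational(45625061, 179)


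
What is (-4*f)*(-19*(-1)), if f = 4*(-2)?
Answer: 608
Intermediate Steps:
f = -8
(-4*f)*(-19*(-1)) = (-4*(-8))*(-19*(-1)) = 32*19 = 608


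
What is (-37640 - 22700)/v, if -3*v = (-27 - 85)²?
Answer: 6465/448 ≈ 14.431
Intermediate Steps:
v = -12544/3 (v = -(-27 - 85)²/3 = -⅓*(-112)² = -⅓*12544 = -12544/3 ≈ -4181.3)
(-37640 - 22700)/v = (-37640 - 22700)/(-12544/3) = -60340*(-3/12544) = 6465/448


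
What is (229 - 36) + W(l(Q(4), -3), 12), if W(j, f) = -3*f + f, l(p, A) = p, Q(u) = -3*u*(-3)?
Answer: 169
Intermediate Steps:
Q(u) = 9*u
W(j, f) = -2*f
(229 - 36) + W(l(Q(4), -3), 12) = (229 - 36) - 2*12 = 193 - 24 = 169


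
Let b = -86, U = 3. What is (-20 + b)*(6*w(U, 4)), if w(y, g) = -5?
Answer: 3180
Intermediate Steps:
(-20 + b)*(6*w(U, 4)) = (-20 - 86)*(6*(-5)) = -106*(-30) = 3180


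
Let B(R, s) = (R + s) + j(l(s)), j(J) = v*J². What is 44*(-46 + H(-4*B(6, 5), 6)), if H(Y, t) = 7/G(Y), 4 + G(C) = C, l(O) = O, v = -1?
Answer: -26235/13 ≈ -2018.1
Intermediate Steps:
j(J) = -J²
G(C) = -4 + C
B(R, s) = R + s - s² (B(R, s) = (R + s) - s² = R + s - s²)
H(Y, t) = 7/(-4 + Y)
44*(-46 + H(-4*B(6, 5), 6)) = 44*(-46 + 7/(-4 - 4*(6 + 5 - 1*5²))) = 44*(-46 + 7/(-4 - 4*(6 + 5 - 1*25))) = 44*(-46 + 7/(-4 - 4*(6 + 5 - 25))) = 44*(-46 + 7/(-4 - 4*(-14))) = 44*(-46 + 7/(-4 + 56)) = 44*(-46 + 7/52) = 44*(-2385/52) = -26235/13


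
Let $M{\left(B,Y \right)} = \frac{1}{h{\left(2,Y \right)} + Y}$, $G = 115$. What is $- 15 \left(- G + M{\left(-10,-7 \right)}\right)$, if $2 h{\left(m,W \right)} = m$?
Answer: $\frac{3455}{2} \approx 1727.5$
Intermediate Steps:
$h{\left(m,W \right)} = \frac{m}{2}$
$M{\left(B,Y \right)} = \frac{1}{1 + Y}$ ($M{\left(B,Y \right)} = \frac{1}{\frac{1}{2} \cdot 2 + Y} = \frac{1}{1 + Y}$)
$- 15 \left(- G + M{\left(-10,-7 \right)}\right) = - 15 \left(\left(-1\right) 115 + \frac{1}{1 - 7}\right) = - 15 \left(-115 + \frac{1}{-6}\right) = - 15 \left(-115 - \frac{1}{6}\right) = \left(-15\right) \left(- \frac{691}{6}\right) = \frac{3455}{2}$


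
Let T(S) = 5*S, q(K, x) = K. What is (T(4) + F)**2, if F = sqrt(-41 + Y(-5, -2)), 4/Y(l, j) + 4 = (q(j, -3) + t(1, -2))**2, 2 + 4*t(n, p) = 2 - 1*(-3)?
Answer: (780 + I*sqrt(64857))**2/1521 ≈ 357.36 + 261.2*I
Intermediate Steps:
t(n, p) = 3/4 (t(n, p) = -1/2 + (2 - 1*(-3))/4 = -1/2 + (2 + 3)/4 = -1/2 + (1/4)*5 = -1/2 + 5/4 = 3/4)
Y(l, j) = 4/(-4 + (3/4 + j)**2) (Y(l, j) = 4/(-4 + (j + 3/4)**2) = 4/(-4 + (3/4 + j)**2))
F = I*sqrt(64857)/39 (F = sqrt(-41 + 64/(-64 + (3 + 4*(-2))**2)) = sqrt(-41 + 64/(-64 + (3 - 8)**2)) = sqrt(-41 + 64/(-64 + (-5)**2)) = sqrt(-41 + 64/(-64 + 25)) = sqrt(-41 + 64/(-39)) = sqrt(-41 + 64*(-1/39)) = sqrt(-41 - 64/39) = sqrt(-1663/39) = I*sqrt(64857)/39 ≈ 6.53*I)
(T(4) + F)**2 = (5*4 + I*sqrt(64857)/39)**2 = (20 + I*sqrt(64857)/39)**2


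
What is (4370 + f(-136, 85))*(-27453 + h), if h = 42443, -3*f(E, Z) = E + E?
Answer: 200596180/3 ≈ 6.6865e+7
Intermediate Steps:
f(E, Z) = -2*E/3 (f(E, Z) = -(E + E)/3 = -2*E/3)
(4370 + f(-136, 85))*(-27453 + h) = (4370 - 2/3*(-136))*(-27453 + 42443) = (4370 + 272/3)*14990 = (13382/3)*14990 = 200596180/3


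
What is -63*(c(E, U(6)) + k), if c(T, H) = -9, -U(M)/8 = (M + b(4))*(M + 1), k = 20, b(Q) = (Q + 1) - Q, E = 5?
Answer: -693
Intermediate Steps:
b(Q) = 1 (b(Q) = (1 + Q) - Q = 1)
U(M) = -8*(1 + M)² (U(M) = -8*(M + 1)*(M + 1) = -8*(1 + M)*(1 + M) = -8*(1 + M)²)
-63*(c(E, U(6)) + k) = -63*(-9 + 20) = -63*11 = -693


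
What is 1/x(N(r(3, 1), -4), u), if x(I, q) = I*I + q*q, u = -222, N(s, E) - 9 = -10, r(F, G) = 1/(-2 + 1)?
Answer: 1/49285 ≈ 2.0290e-5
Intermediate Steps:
r(F, G) = -1 (r(F, G) = 1/(-1) = -1)
N(s, E) = -1 (N(s, E) = 9 - 10 = -1)
x(I, q) = I² + q²
1/x(N(r(3, 1), -4), u) = 1/((-1)² + (-222)²) = 1/(1 + 49284) = 1/49285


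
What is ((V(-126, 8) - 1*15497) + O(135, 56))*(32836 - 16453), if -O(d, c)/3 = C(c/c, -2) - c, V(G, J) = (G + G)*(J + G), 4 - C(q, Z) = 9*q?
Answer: 236275626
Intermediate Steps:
C(q, Z) = 4 - 9*q
V(G, J) = 2*G*(G + J) (V(G, J) = (2*G)*(G + J) = 2*G*(G + J))
O(d, c) = 15 + 3*c (O(d, c) = -3*((4 - 9*c/c) - c) = -3*((4 - 9*1) - c) = -3*((4 - 9) - c) = -3*(-5 - c) = 15 + 3*c)
((V(-126, 8) - 1*15497) + O(135, 56))*(32836 - 16453) = ((2*(-126)*(-126 + 8) - 1*15497) + (15 + 3*56))*(32836 - 16453) = ((2*(-126)*(-118) - 15497) + (15 + 168))*16383 = ((29736 - 15497) + 183)*16383 = (14239 + 183)*16383 = 14422*16383 = 236275626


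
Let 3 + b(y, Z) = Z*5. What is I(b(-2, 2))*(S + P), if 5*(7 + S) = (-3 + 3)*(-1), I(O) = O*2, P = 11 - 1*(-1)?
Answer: 70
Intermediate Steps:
b(y, Z) = -3 + 5*Z (b(y, Z) = -3 + Z*5 = -3 + 5*Z)
P = 12 (P = 11 + 1 = 12)
I(O) = 2*O
S = -7 (S = -7 + ((-3 + 3)*(-1))/5 = -7 + (0*(-1))/5 = -7 + (⅕)*0 = -7 + 0 = -7)
I(b(-2, 2))*(S + P) = (2*(-3 + 5*2))*(-7 + 12) = (2*(-3 + 10))*5 = (2*7)*5 = 14*5 = 70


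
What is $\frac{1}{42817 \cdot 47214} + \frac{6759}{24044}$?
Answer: $\frac{6831868243543}{24303216416436} \approx 0.28111$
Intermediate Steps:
$\frac{1}{42817 \cdot 47214} + \frac{6759}{24044} = \frac{1}{42817} \cdot \frac{1}{47214} + 6759 \cdot \frac{1}{24044} = \frac{1}{2021561838} + \frac{6759}{24044} = \frac{6831868243543}{24303216416436}$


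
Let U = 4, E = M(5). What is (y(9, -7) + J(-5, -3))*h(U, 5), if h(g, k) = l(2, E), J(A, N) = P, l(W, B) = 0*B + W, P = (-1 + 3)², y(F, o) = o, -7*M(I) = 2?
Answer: -6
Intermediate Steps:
M(I) = -2/7 (M(I) = -⅐*2 = -2/7)
E = -2/7 ≈ -0.28571
P = 4 (P = 2² = 4)
l(W, B) = W (l(W, B) = 0 + W = W)
J(A, N) = 4
h(g, k) = 2
(y(9, -7) + J(-5, -3))*h(U, 5) = (-7 + 4)*2 = -3*2 = -6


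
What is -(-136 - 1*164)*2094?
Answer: 628200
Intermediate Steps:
-(-136 - 1*164)*2094 = -(-136 - 164)*2094 = -(-300)*2094 = -1*(-628200) = 628200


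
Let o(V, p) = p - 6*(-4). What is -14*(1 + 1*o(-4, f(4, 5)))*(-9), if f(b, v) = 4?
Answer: 3654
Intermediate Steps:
o(V, p) = 24 + p (o(V, p) = p - 1*(-24) = p + 24 = 24 + p)
-14*(1 + 1*o(-4, f(4, 5)))*(-9) = -14*(1 + 1*(24 + 4))*(-9) = -14*(1 + 1*28)*(-9) = -14*(1 + 28)*(-9) = -14*29*(-9) = -406*(-9) = 3654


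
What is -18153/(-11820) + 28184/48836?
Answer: 101637899/48103460 ≈ 2.1129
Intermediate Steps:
-18153/(-11820) + 28184/48836 = -18153*(-1/11820) + 28184*(1/48836) = 6051/3940 + 7046/12209 = 101637899/48103460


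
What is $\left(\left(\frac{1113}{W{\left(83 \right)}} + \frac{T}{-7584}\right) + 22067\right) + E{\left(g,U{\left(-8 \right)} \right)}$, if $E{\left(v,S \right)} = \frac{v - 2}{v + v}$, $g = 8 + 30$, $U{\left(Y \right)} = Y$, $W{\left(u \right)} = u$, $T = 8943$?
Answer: $\frac{88024184947}{3986656} \approx 22080.0$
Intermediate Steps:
$g = 38$
$E{\left(v,S \right)} = \frac{-2 + v}{2 v}$
$\left(\left(\frac{1113}{W{\left(83 \right)}} + \frac{T}{-7584}\right) + 22067\right) + E{\left(g,U{\left(-8 \right)} \right)} = \left(\left(\frac{1113}{83} + \frac{8943}{-7584}\right) + 22067\right) + \frac{-2 + 38}{2 \cdot 38} = \left(\left(1113 \cdot \frac{1}{83} + 8943 \left(- \frac{1}{7584}\right)\right) + 22067\right) + \frac{1}{2} \cdot \frac{1}{38} \cdot 36 = \left(\left(\frac{1113}{83} - \frac{2981}{2528}\right) + 22067\right) + \frac{9}{19} = \left(\frac{2566241}{209824} + 22067\right) + \frac{9}{19} = \frac{4632752449}{209824} + \frac{9}{19} = \frac{88024184947}{3986656}$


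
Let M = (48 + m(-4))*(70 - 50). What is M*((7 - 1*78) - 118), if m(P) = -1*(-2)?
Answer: -189000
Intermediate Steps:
m(P) = 2
M = 1000 (M = (48 + 2)*(70 - 50) = 50*20 = 1000)
M*((7 - 1*78) - 118) = 1000*((7 - 1*78) - 118) = 1000*((7 - 78) - 118) = 1000*(-71 - 118) = 1000*(-189) = -189000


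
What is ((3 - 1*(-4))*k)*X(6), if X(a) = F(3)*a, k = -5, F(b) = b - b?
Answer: 0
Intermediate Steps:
F(b) = 0
X(a) = 0 (X(a) = 0*a = 0)
((3 - 1*(-4))*k)*X(6) = ((3 - 1*(-4))*(-5))*0 = ((3 + 4)*(-5))*0 = (7*(-5))*0 = -35*0 = 0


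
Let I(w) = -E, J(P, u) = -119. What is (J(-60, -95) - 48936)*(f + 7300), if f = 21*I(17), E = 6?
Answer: -351920570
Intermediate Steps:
I(w) = -6 (I(w) = -1*6 = -6)
f = -126 (f = 21*(-6) = -126)
(J(-60, -95) - 48936)*(f + 7300) = (-119 - 48936)*(-126 + 7300) = -49055*7174 = -351920570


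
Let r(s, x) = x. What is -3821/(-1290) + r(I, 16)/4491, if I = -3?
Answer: 5726917/1931130 ≈ 2.9656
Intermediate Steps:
-3821/(-1290) + r(I, 16)/4491 = -3821/(-1290) + 16/4491 = -3821*(-1/1290) + 16*(1/4491) = 3821/1290 + 16/4491 = 5726917/1931130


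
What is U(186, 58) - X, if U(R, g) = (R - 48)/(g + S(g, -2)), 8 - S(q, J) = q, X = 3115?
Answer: -12391/4 ≈ -3097.8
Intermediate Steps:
S(q, J) = 8 - q
U(R, g) = -6 + R/8 (U(R, g) = (R - 48)/(g + (8 - g)) = (-48 + R)/8 = (-48 + R)*(⅛) = -6 + R/8)
U(186, 58) - X = (-6 + (⅛)*186) - 1*3115 = (-6 + 93/4) - 3115 = 69/4 - 3115 = -12391/4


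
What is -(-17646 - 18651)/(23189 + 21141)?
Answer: 36297/44330 ≈ 0.81879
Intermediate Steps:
-(-17646 - 18651)/(23189 + 21141) = -(-36297)/44330 = -1*(-36297/44330) = 36297/44330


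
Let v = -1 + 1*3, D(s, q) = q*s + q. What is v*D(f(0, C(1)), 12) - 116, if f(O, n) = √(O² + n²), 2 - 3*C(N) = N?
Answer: -84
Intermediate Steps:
C(N) = ⅔ - N/3
D(s, q) = q + q*s
v = 2 (v = -1 + 3 = 2)
v*D(f(0, C(1)), 12) - 116 = 2*(12*(1 + √(0² + (⅔ - ⅓*1)²))) - 116 = 2*(12*(1 + √(0 + (⅔ - ⅓)²))) - 116 = 2*(12*(1 + √(0 + (⅓)²))) - 116 = 2*(12*(1 + √(0 + ⅑))) - 116 = 2*(12*(1 + √(⅑))) - 116 = 2*(12*(1 + ⅓)) - 116 = 2*(12*(4/3)) - 116 = 2*16 - 116 = 32 - 116 = -84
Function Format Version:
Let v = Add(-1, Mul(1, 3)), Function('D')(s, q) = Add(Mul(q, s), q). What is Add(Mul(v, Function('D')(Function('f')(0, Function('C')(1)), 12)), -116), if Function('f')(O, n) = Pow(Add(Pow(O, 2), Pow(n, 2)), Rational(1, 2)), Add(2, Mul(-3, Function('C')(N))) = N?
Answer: -84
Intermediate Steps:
Function('C')(N) = Add(Rational(2, 3), Mul(Rational(-1, 3), N))
Function('D')(s, q) = Add(q, Mul(q, s))
v = 2 (v = Add(-1, 3) = 2)
Add(Mul(v, Function('D')(Function('f')(0, Function('C')(1)), 12)), -116) = Add(Mul(2, Mul(12, Add(1, Pow(Add(Pow(0, 2), Pow(Add(Rational(2, 3), Mul(Rational(-1, 3), 1)), 2)), Rational(1, 2))))), -116) = Add(Mul(2, Mul(12, Add(1, Pow(Add(0, Pow(Add(Rational(2, 3), Rational(-1, 3)), 2)), Rational(1, 2))))), -116) = Add(Mul(2, Mul(12, Add(1, Pow(Add(0, Pow(Rational(1, 3), 2)), Rational(1, 2))))), -116) = Add(Mul(2, Mul(12, Add(1, Pow(Add(0, Rational(1, 9)), Rational(1, 2))))), -116) = Add(Mul(2, Mul(12, Add(1, Pow(Rational(1, 9), Rational(1, 2))))), -116) = Add(Mul(2, Mul(12, Add(1, Rational(1, 3)))), -116) = Add(Mul(2, Mul(12, Rational(4, 3))), -116) = Add(Mul(2, 16), -116) = Add(32, -116) = -84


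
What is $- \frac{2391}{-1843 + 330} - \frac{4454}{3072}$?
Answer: $\frac{303125}{2323968} \approx 0.13043$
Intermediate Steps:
$- \frac{2391}{-1843 + 330} - \frac{4454}{3072} = - \frac{2391}{-1513} - \frac{2227}{1536} = \left(-2391\right) \left(- \frac{1}{1513}\right) - \frac{2227}{1536} = \frac{2391}{1513} - \frac{2227}{1536} = \frac{303125}{2323968}$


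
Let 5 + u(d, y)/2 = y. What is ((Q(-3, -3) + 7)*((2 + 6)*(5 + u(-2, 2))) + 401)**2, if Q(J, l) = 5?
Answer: 93025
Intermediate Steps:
u(d, y) = -10 + 2*y
((Q(-3, -3) + 7)*((2 + 6)*(5 + u(-2, 2))) + 401)**2 = ((5 + 7)*((2 + 6)*(5 + (-10 + 2*2))) + 401)**2 = (12*(8*(5 + (-10 + 4))) + 401)**2 = (12*(8*(5 - 6)) + 401)**2 = (12*(8*(-1)) + 401)**2 = (12*(-8) + 401)**2 = (-96 + 401)**2 = 305**2 = 93025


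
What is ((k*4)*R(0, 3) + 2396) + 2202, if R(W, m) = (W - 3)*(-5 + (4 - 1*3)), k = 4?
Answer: 4790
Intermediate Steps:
R(W, m) = 12 - 4*W (R(W, m) = (-3 + W)*(-5 + (4 - 3)) = (-3 + W)*(-5 + 1) = (-3 + W)*(-4) = 12 - 4*W)
((k*4)*R(0, 3) + 2396) + 2202 = ((4*4)*(12 - 4*0) + 2396) + 2202 = (16*(12 + 0) + 2396) + 2202 = (16*12 + 2396) + 2202 = (192 + 2396) + 2202 = 2588 + 2202 = 4790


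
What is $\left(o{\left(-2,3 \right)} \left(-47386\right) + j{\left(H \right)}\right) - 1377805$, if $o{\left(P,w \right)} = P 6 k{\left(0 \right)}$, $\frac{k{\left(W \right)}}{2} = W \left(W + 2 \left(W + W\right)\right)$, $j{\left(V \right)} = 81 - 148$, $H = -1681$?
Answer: $-1377872$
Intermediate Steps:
$j{\left(V \right)} = -67$ ($j{\left(V \right)} = 81 - 148 = -67$)
$k{\left(W \right)} = 10 W^{2}$ ($k{\left(W \right)} = 2 W \left(W + 2 \left(W + W\right)\right) = 2 W \left(W + 2 \cdot 2 W\right) = 2 W \left(W + 4 W\right) = 2 W 5 W = 2 \cdot 5 W^{2} = 10 W^{2}$)
$o{\left(P,w \right)} = 0$ ($o{\left(P,w \right)} = P 6 \cdot 10 \cdot 0^{2} = 6 P 10 \cdot 0 = 6 P 0 = 0$)
$\left(o{\left(-2,3 \right)} \left(-47386\right) + j{\left(H \right)}\right) - 1377805 = \left(0 \left(-47386\right) - 67\right) - 1377805 = \left(0 - 67\right) - 1377805 = -67 - 1377805 = -1377872$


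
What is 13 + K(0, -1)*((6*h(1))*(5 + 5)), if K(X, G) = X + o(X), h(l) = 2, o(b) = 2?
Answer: 253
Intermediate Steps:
K(X, G) = 2 + X (K(X, G) = X + 2 = 2 + X)
13 + K(0, -1)*((6*h(1))*(5 + 5)) = 13 + (2 + 0)*((6*2)*(5 + 5)) = 13 + 2*(12*10) = 13 + 2*120 = 13 + 240 = 253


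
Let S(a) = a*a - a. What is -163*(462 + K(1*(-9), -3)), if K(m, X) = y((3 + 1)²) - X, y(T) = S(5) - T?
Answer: -76447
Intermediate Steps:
S(a) = a² - a
y(T) = 20 - T (y(T) = 5*(-1 + 5) - T = 5*4 - T = 20 - T)
K(m, X) = 4 - X (K(m, X) = (20 - (3 + 1)²) - X = (20 - 1*4²) - X = (20 - 1*16) - X = (20 - 16) - X = 4 - X)
-163*(462 + K(1*(-9), -3)) = -163*(462 + (4 - 1*(-3))) = -163*(462 + (4 + 3)) = -163*(462 + 7) = -163*469 = -76447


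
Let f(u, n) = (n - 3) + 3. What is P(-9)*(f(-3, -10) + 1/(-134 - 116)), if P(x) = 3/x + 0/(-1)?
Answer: 2501/750 ≈ 3.3347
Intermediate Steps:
P(x) = 3/x (P(x) = 3/x + 0*(-1) = 3/x + 0 = 3/x)
f(u, n) = n (f(u, n) = (-3 + n) + 3 = n)
P(-9)*(f(-3, -10) + 1/(-134 - 116)) = (3/(-9))*(-10 + 1/(-134 - 116)) = (3*(-⅑))*(-10 + 1/(-250)) = -(-10 - 1/250)/3 = -⅓*(-2501/250) = 2501/750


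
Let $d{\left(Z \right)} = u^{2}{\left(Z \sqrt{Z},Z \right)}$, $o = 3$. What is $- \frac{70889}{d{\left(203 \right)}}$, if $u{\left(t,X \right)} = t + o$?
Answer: $- \frac{148254348151}{17495054578681} + \frac{43171401 \sqrt{203}}{34990109157362} \approx -0.0084565$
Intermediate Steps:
$u{\left(t,X \right)} = 3 + t$ ($u{\left(t,X \right)} = t + 3 = 3 + t$)
$d{\left(Z \right)} = \left(3 + Z^{\frac{3}{2}}\right)^{2}$ ($d{\left(Z \right)} = \left(3 + Z \sqrt{Z}\right)^{2} = \left(3 + Z^{\frac{3}{2}}\right)^{2}$)
$- \frac{70889}{d{\left(203 \right)}} = - \frac{70889}{\left(3 + 203^{\frac{3}{2}}\right)^{2}} = - \frac{70889}{\left(3 + 203 \sqrt{203}\right)^{2}}$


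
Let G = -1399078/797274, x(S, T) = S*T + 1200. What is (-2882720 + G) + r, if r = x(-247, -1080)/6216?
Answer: -42518267604608/14749569 ≈ -2.8827e+6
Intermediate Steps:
x(S, T) = 1200 + S*T
r = 1595/37 (r = (1200 - 247*(-1080))/6216 = (1200 + 266760)*(1/6216) = 267960*(1/6216) = 1595/37 ≈ 43.108)
G = -699539/398637 (G = -1399078*1/797274 = -699539/398637 ≈ -1.7548)
(-2882720 + G) + r = (-2882720 - 699539/398637) + 1595/37 = -1149159552179/398637 + 1595/37 = -42518267604608/14749569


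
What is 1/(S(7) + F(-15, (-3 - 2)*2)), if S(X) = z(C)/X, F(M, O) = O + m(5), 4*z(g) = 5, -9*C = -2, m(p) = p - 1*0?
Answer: -28/135 ≈ -0.20741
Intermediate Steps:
m(p) = p (m(p) = p + 0 = p)
C = 2/9 (C = -⅑*(-2) = 2/9 ≈ 0.22222)
z(g) = 5/4 (z(g) = (¼)*5 = 5/4)
F(M, O) = 5 + O (F(M, O) = O + 5 = 5 + O)
S(X) = 5/(4*X)
1/(S(7) + F(-15, (-3 - 2)*2)) = 1/((5/4)/7 + (5 + (-3 - 2)*2)) = 1/((5/4)*(⅐) + (5 - 5*2)) = 1/(5/28 + (5 - 10)) = 1/(5/28 - 5) = 1/(-135/28) = -28/135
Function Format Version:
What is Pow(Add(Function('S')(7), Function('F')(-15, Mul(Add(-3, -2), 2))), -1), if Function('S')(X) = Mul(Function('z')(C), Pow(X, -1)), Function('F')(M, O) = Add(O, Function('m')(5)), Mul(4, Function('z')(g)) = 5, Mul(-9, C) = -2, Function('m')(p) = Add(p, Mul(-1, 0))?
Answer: Rational(-28, 135) ≈ -0.20741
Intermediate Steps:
Function('m')(p) = p (Function('m')(p) = Add(p, 0) = p)
C = Rational(2, 9) (C = Mul(Rational(-1, 9), -2) = Rational(2, 9) ≈ 0.22222)
Function('z')(g) = Rational(5, 4) (Function('z')(g) = Mul(Rational(1, 4), 5) = Rational(5, 4))
Function('F')(M, O) = Add(5, O) (Function('F')(M, O) = Add(O, 5) = Add(5, O))
Function('S')(X) = Mul(Rational(5, 4), Pow(X, -1))
Pow(Add(Function('S')(7), Function('F')(-15, Mul(Add(-3, -2), 2))), -1) = Pow(Add(Mul(Rational(5, 4), Pow(7, -1)), Add(5, Mul(Add(-3, -2), 2))), -1) = Pow(Add(Mul(Rational(5, 4), Rational(1, 7)), Add(5, Mul(-5, 2))), -1) = Pow(Add(Rational(5, 28), Add(5, -10)), -1) = Pow(Add(Rational(5, 28), -5), -1) = Pow(Rational(-135, 28), -1) = Rational(-28, 135)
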